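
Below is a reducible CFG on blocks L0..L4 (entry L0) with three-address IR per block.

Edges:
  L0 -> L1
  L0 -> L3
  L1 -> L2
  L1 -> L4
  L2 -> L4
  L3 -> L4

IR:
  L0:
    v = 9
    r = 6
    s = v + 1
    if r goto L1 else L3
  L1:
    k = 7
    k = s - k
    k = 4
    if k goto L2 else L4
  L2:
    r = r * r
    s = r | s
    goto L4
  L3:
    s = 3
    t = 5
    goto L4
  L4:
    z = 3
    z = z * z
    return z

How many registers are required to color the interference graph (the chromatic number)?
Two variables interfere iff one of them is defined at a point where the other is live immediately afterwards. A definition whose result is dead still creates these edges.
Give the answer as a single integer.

Answer: 3

Derivation:
Per-block:
  L0: {r,s,v} / ∅
  L1: {k} / {s}
  L2: {r,s} / {r,s}
  L3: {s,t} / ∅
  L4: {z} / ∅

Backward fixpoint:
  L0: in=∅ out={r,s}
  L1: in={r,s} out={r,s}
  L2: in={r,s} out=∅
  L3: in=∅ out=∅
  L4: in=∅ out=∅

Interference:
  k↔{r,s}
  r↔{k,s,v}
  s↔{k,r}
  t↔∅
  v↔{r}
  z↔∅

Chromatic number:
  clique {k,r,s} ⇒ need ≥ 3
  assign k→R1 r→R0 s→R2 t→R0 v→R1 z→R0 — no edge inside a register ⇒ χ ≤ 3
  χ = 3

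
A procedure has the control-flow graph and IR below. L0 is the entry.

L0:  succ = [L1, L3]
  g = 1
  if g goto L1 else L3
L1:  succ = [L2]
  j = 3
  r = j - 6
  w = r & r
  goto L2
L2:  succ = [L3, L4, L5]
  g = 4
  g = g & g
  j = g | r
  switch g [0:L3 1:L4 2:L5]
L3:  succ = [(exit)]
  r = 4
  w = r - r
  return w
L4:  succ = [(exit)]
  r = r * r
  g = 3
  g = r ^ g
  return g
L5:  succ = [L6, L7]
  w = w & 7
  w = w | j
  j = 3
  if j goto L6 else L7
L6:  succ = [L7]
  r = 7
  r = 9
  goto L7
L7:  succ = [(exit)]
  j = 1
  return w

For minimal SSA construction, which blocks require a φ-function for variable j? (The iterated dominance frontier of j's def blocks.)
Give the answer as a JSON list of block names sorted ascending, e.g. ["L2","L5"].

idom tree: L1←L0 L2←L1 L3←L0 L4←L2 L5←L2 L6←L5 L7←L5
Join-block Dom:
  L3: preds {L0,L2}: {L0} ∩ {L0,L1,L2} = {L0}; idom=L0
  L7: preds {L5,L6}: {L0,L1,L2,L5} ∩ {L0,L1,L2,L5,L6} = {L0,L1,L2,L5}; idom=L5

Frontier:
  join L3 pred L0: · stop@L0
  join L3 pred L2: L2→L1 stop@L0
  join L7 pred L5: · stop@L5
  join L7 pred L6: L6 stop@L5
  L0 → ∅
  L1 → {L3}
  L2 → {L3}
  L3 → ∅
  L4 → ∅
  L5 → ∅
  L6 → {L7}
  L7 → ∅

φ for j: defs {L1,L2,L5,L7}
  DF⁺ = {L3}

Answer: ["L3"]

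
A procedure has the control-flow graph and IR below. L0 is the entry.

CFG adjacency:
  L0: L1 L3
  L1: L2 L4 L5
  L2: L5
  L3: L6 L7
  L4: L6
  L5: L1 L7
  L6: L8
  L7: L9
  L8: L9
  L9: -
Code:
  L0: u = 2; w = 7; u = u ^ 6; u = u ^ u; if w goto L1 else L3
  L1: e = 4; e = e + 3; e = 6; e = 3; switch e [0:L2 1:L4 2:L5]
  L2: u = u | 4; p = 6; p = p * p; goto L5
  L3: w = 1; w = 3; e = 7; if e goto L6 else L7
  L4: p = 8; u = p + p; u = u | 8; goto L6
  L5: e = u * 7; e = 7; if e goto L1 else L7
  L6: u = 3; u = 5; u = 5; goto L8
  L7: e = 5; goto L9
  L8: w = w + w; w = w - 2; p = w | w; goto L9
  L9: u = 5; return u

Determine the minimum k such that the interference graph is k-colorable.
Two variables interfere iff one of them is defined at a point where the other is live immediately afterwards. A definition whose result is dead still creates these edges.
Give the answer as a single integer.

Answer: 3

Analysis:
Block summaries:
  L0: def={u,w} ue=∅
  L1: def={e} ue=∅
  L2: def={p,u} ue={u}
  L3: def={e,w} ue=∅
  L4: def={p,u} ue=∅
  L5: def={e} ue={u}
  L6: def={u} ue=∅
  L7: def={e} ue=∅
  L8: def={p,w} ue={w}
  L9: def={u} ue=∅

Liveness:
  live L0: ∅→{u,w}
  live L1: {u,w}→{u,w}
  live L2: {u,w}→{u,w}
  live L3: ∅→{w}
  live L4: {w}→{w}
  live L5: {u,w}→{u,w}
  live L6: {w}→{w}
  live L7: ∅→∅
  live L8: {w}→∅
  live L9: ∅→∅

Conflict graph:
  e — {u,w}
  p — {u,w}
  u — {e,p,w}
  w — {e,p,u}

Colouring:
  lower bound: {e,u,w} mutually conflict ⇒ χ ≥ 3
  3-colouring: c0={u}  c1={w}  c2={e,p}
  χ = 3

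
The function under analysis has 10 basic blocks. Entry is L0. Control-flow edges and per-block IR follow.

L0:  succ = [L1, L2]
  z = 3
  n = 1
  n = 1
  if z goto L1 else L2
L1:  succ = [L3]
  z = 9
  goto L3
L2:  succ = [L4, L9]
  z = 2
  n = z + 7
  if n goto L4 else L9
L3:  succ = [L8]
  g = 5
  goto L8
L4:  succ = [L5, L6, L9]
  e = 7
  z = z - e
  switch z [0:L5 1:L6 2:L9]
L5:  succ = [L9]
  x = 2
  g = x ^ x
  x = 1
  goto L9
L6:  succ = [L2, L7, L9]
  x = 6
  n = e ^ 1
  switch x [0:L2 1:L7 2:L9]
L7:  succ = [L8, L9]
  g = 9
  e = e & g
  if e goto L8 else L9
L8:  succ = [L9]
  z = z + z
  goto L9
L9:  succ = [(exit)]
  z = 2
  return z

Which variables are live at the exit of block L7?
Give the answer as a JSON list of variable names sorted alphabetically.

Answer: ["z"]

Analysis:
Per-block:
  L0: def={n,z} ue=∅
  L1: def={z} ue=∅
  L2: def={n,z} ue=∅
  L3: def={g} ue=∅
  L4: def={e,z} ue={z}
  L5: def={g,x} ue=∅
  L6: def={n,x} ue={e}
  L7: def={e,g} ue={e}
  L8: def={z} ue={z}
  L9: def={z} ue=∅

Liveness:
  live L0: ∅→∅
  live L1: ∅→{z}
  live L2: ∅→{z}
  live L3: {z}→{z}
  live L4: {z}→{e,z}
  live L5: ∅→∅
  live L6: {e,z}→{e,z}
  live L7: {e,z}→{z}
  live L8: {z}→∅
  live L9: ∅→∅

live-out(L7) = ["z"]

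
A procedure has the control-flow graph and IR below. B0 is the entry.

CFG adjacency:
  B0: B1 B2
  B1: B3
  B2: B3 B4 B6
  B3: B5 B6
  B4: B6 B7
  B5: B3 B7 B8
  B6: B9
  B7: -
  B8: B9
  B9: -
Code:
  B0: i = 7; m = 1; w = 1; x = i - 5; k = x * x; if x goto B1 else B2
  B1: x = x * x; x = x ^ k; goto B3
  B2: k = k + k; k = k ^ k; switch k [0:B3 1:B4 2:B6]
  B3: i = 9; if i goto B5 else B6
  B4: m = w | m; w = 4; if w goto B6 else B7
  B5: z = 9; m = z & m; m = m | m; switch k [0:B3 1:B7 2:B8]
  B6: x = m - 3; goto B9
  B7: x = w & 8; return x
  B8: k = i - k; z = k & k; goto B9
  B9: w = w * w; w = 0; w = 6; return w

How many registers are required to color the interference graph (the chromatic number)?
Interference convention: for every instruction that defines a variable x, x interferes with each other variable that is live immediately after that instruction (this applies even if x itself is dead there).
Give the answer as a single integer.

Answer: 5

Analysis:
def/use:
  B0: def={i,k,m,w,x} ue=∅
  B1: def={x} ue={k,x}
  B2: def={k} ue={k}
  B3: def={i} ue=∅
  B4: def={m,w} ue={m,w}
  B5: def={m,z} ue={k,m}
  B6: def={x} ue={m}
  B7: def={x} ue={w}
  B8: def={k,z} ue={i,k}
  B9: def={w} ue={w}

Live sets:
  B0 li=∅ lo={k,m,w,x}
  B1 li={k,m,w,x} lo={k,m,w}
  B2 li={k,m,w} lo={k,m,w}
  B3 li={k,m,w} lo={i,k,m,w}
  B4 li={m,w} lo={m,w}
  B5 li={i,k,m,w} lo={i,k,m,w}
  B6 li={m,w} lo={w}
  B7 li={w} lo=∅
  B8 li={i,k,w} lo={w}
  B9 li={w} lo=∅

Conflict graph:
  i↔{k,m,w,z}
  k↔{i,m,w,x,z}
  m↔{i,k,w,x,z}
  w↔{i,k,m,x,z}
  x↔{k,m,w}
  z↔{i,k,m,w}

Chromatic number:
  clique {i,k,m,w,z} ⇒ need ≥ 5
  5-colouring: R0={k}  R1={m}  R2={w}  R3={i,x}  R4={z}
  χ = 5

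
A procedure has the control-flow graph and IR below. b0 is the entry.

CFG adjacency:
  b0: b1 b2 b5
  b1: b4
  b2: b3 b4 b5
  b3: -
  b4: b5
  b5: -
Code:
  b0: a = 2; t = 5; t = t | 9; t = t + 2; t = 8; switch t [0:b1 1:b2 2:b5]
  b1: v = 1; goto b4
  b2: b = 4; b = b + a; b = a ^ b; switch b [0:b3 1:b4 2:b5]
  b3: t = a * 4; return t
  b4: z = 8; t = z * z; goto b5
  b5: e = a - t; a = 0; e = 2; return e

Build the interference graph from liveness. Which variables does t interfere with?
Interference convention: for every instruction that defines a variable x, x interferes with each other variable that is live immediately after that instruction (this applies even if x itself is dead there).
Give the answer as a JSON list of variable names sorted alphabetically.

Per-block:
  b0: {a,t} / ∅
  b1: {v} / ∅
  b2: {b} / {a}
  b3: {t} / {a}
  b4: {t,z} / ∅
  b5: {a,e} / {a,t}

Liveness:
  live b0: ∅→{a,t}
  live b1: {a}→{a}
  live b2: {a,t}→{a,t}
  live b3: {a}→∅
  live b4: {a}→{a,t}
  live b5: {a,t}→∅

Interference:
  a — {b,t,v,z}
  b — {a,t}
  e — ∅
  t — {a,b}
  v — {a}
  z — {a}

N(t) = ["a", "b"]

Answer: ["a", "b"]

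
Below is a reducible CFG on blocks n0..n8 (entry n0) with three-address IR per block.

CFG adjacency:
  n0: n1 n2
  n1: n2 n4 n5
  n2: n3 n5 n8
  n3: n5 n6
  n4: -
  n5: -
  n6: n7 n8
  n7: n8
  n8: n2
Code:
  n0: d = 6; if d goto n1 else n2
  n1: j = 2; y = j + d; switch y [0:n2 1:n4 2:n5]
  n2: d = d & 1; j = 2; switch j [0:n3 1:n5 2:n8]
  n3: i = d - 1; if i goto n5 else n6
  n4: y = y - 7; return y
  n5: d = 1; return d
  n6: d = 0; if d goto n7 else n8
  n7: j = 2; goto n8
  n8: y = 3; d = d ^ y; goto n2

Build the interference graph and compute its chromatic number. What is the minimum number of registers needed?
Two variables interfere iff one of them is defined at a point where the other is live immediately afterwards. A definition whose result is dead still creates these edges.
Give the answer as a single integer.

Answer: 2

Derivation:
Block summaries:
  n0: {d} / ∅
  n1: {j,y} / {d}
  n2: {d,j} / {d}
  n3: {i} / {d}
  n4: {y} / {y}
  n5: {d} / ∅
  n6: {d} / ∅
  n7: {j} / ∅
  n8: {d,y} / {d}

Liveness:
  live n0: ∅→{d}
  live n1: {d}→{d,y}
  live n2: {d}→{d}
  live n3: {d}→∅
  live n4: {y}→∅
  live n5: ∅→∅
  live n6: ∅→{d}
  live n7: {d}→{d}
  live n8: {d}→{d}

Interference:
  d — {j,y}
  i — ∅
  j — {d}
  y — {d}

Chromatic number:
  lower bound: {d,j} mutually conflict ⇒ χ ≥ 2
  2-colouring: c0={d,i}  c1={j,y}
  χ = 2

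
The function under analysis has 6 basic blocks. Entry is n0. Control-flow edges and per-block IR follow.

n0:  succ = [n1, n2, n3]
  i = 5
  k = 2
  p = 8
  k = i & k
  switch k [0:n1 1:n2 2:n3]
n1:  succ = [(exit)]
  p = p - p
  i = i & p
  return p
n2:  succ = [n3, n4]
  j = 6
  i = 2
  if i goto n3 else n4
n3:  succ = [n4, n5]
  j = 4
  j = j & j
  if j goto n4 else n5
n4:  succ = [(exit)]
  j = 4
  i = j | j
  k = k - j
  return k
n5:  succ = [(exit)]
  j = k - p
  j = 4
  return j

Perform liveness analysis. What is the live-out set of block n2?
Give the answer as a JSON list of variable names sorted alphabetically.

def/use:
  n0 def {i,k,p} use ∅
  n1 def {i,p} use {i,p}
  n2 def {i,j} use ∅
  n3 def {j} use ∅
  n4 def {i,j,k} use {k}
  n5 def {j} use {k,p}

Backward fixpoint:
  n0: in=∅ out={i,k,p}
  n1: in={i,p} out=∅
  n2: in={k,p} out={k,p}
  n3: in={k,p} out={k,p}
  n4: in={k} out=∅
  n5: in={k,p} out=∅

live-out(n2) = ["k", "p"]

Answer: ["k", "p"]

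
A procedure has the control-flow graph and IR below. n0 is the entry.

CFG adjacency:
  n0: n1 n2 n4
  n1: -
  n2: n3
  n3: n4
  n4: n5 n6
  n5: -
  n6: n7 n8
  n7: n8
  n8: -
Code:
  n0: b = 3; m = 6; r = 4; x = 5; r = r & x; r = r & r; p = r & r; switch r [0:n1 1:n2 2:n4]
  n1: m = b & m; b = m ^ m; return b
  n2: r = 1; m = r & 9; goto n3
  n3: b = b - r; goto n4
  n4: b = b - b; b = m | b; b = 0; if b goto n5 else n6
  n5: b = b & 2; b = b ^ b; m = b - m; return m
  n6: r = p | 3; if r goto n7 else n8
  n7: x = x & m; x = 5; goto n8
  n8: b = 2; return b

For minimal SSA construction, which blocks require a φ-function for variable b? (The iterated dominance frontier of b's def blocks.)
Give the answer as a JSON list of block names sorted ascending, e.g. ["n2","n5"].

Answer: ["n4"]

Derivation:
idom tree: n1←n0 n2←n0 n3←n2 n4←n0 n5←n4 n6←n4 n7←n6 n8←n6
Dom∩ at merges:
  n4: preds {n0,n3}: {n0} ∩ {n0,n2,n3} = {n0}; idom=n0
  n8: preds {n6,n7}: {n0,n4,n6} ∩ {n0,n4,n6,n7} = {n0,n4,n6}; idom=n6

DF derivation:
  n4←n0: walk · to n0
  n4←n3: walk n3→n2 to n0
  n8←n6: walk · to n6
  n8←n7: walk n7 to n6
  DF(n0)=∅
  DF(n1)=∅
  DF(n2)={n4}
  DF(n3)={n4}
  DF(n4)=∅
  DF(n5)=∅
  DF(n6)=∅
  DF(n7)={n8}
  DF(n8)=∅

φ for b: defs {n0,n1,n3,n4,n5,n8}
  DF⁺ = {n4}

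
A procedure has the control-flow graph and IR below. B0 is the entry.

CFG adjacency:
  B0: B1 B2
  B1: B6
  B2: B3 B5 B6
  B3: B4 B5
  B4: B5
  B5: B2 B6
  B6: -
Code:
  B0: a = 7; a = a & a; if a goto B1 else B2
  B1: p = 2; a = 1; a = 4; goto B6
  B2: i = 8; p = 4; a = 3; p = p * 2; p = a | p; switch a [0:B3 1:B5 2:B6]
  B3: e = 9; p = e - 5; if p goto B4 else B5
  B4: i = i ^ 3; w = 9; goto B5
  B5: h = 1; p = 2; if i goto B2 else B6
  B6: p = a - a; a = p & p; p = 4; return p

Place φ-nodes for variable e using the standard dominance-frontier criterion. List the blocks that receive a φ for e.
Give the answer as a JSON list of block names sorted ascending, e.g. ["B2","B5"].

idom tree: B1←B0 B2←B0 B3←B2 B4←B3 B5←B2 B6←B0
Dom∩ at merges:
  B2: preds {B0,B5}: {B0} ∩ {B0,B2,B5} = {B0}; idom=B0
  B5: preds {B2,B3,B4}: {B0,B2} ∩ {B0,B2,B3} ∩ {B0,B2,B3,B4} = {B0,B2}; idom=B2
  B6: preds {B1,B2,B5}: {B0,B1} ∩ {B0,B2} ∩ {B0,B2,B5} = {B0}; idom=B0

DF walk-up:
  B2←B0: walk · to B0
  B2←B5: walk B5→B2 to B0
  B5←B2: walk · to B2
  B5←B3: walk B3 to B2
  B5←B4: walk B4→B3 to B2
  B6←B1: walk B1 to B0
  B6←B2: walk B2 to B0
  B6←B5: walk B5→B2 to B0
  DF(B0)=∅
  DF(B1)={B6}
  DF(B2)={B2,B6}
  DF(B3)={B5}
  DF(B4)={B5}
  DF(B5)={B2,B6}
  DF(B6)=∅

φ for e: defs {B3}
  DF⁺ = {B2,B5,B6}

Answer: ["B2", "B5", "B6"]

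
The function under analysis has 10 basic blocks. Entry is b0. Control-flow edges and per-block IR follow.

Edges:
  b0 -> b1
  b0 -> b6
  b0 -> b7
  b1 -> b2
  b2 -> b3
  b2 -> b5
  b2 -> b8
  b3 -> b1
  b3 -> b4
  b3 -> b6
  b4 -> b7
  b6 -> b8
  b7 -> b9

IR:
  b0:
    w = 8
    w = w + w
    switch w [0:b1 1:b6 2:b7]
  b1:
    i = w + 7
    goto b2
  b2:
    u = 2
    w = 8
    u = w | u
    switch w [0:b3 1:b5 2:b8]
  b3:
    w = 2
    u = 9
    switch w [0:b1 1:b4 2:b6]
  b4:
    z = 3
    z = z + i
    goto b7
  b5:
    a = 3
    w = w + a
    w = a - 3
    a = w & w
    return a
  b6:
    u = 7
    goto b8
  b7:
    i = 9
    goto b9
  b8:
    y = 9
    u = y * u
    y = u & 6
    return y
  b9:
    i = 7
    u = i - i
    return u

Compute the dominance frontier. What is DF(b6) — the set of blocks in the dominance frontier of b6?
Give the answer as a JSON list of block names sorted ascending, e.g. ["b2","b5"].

idom tree: b1←b0 b2←b1 b3←b2 b4←b3 b5←b2 b6←b0 b7←b0 b8←b0 b9←b7
Join-block Dom:
  b1: preds {b0,b3}: {b0} ∩ {b0,b1,b2,b3} = {b0}; idom=b0
  b6: preds {b0,b3}: {b0} ∩ {b0,b1,b2,b3} = {b0}; idom=b0
  b7: preds {b0,b4}: {b0} ∩ {b0,b1,b2,b3,b4} = {b0}; idom=b0
  b8: preds {b2,b6}: {b0,b1,b2} ∩ {b0,b6} = {b0}; idom=b0

DF walk-up:
  join b1 pred b0: · stop@b0
  join b1 pred b3: b3→b2→b1 stop@b0
  join b6 pred b0: · stop@b0
  join b6 pred b3: b3→b2→b1 stop@b0
  join b7 pred b0: · stop@b0
  join b7 pred b4: b4→b3→b2→b1 stop@b0
  join b8 pred b2: b2→b1 stop@b0
  join b8 pred b6: b6 stop@b0
  b0 → ∅
  b1 → {b1,b6,b7,b8}
  b2 → {b1,b6,b7,b8}
  b3 → {b1,b6,b7}
  b4 → {b7}
  b5 → ∅
  b6 → {b8}
  b7 → ∅
  b8 → ∅
  b9 → ∅

DF(b6) = ["b8"]

Answer: ["b8"]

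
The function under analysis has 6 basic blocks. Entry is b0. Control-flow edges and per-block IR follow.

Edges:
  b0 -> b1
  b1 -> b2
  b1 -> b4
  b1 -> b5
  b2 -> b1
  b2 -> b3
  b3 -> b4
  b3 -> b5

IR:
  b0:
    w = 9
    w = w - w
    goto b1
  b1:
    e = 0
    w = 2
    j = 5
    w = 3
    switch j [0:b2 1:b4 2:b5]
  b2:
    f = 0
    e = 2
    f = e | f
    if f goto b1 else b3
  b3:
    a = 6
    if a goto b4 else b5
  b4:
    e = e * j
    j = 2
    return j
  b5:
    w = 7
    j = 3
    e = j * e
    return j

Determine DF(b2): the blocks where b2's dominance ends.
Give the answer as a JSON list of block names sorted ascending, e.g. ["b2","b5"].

Answer: ["b1", "b4", "b5"]

Working:
idom tree: b1←b0 b2←b1 b3←b2 b4←b1 b5←b1
Dom at joins:
  b1: preds {b0,b2}: {b0} ∩ {b0,b1,b2} = {b0}; idom=b0
  b4: preds {b1,b3}: {b0,b1} ∩ {b0,b1,b2,b3} = {b0,b1}; idom=b1
  b5: preds {b1,b3}: {b0,b1} ∩ {b0,b1,b2,b3} = {b0,b1}; idom=b1

DF derivation:
  b1←b0: walk · to b0
  b1←b2: walk b2→b1 to b0
  b4←b1: walk · to b1
  b4←b3: walk b3→b2 to b1
  b5←b1: walk · to b1
  b5←b3: walk b3→b2 to b1
  DF(b0)=∅
  DF(b1)={b1}
  DF(b2)={b1,b4,b5}
  DF(b3)={b4,b5}
  DF(b4)=∅
  DF(b5)=∅

DF(b2) = ["b1", "b4", "b5"]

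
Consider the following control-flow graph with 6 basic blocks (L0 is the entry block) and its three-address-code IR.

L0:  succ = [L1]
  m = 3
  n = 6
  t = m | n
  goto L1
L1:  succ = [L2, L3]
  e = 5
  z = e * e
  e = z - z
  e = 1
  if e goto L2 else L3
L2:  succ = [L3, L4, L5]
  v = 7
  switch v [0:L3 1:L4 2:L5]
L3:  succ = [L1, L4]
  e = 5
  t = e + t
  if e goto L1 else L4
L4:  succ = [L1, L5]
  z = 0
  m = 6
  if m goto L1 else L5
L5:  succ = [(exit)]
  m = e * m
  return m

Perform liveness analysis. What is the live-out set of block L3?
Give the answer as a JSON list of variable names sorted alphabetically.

Per-block:
  L0: {m,n,t} / ∅
  L1: {e,z} / ∅
  L2: {v} / ∅
  L3: {e,t} / {t}
  L4: {m,z} / ∅
  L5: {m} / {e,m}

Backward fixpoint:
  L0 li=∅ lo={m,t}
  L1 li={m,t} lo={e,m,t}
  L2 li={e,m,t} lo={e,m,t}
  L3 li={m,t} lo={e,m,t}
  L4 li={e,t} lo={e,m,t}
  L5 li={e,m} lo=∅

live-out(L3) = ["e", "m", "t"]

Answer: ["e", "m", "t"]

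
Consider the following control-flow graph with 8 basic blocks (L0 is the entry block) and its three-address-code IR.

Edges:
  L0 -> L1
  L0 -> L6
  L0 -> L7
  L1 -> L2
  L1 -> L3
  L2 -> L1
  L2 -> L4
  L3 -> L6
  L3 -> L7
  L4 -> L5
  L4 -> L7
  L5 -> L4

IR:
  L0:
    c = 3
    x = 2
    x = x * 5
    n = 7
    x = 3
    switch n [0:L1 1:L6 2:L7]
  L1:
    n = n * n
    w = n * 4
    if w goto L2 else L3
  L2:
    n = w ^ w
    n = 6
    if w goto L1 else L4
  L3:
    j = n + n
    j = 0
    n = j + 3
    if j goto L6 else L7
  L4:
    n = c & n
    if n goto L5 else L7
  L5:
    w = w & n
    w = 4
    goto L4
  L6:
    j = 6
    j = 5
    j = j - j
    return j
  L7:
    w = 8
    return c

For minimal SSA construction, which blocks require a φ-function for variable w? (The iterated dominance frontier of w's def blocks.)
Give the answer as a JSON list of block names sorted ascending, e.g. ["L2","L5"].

idom tree: L1←L0 L2←L1 L3←L1 L4←L2 L5←L4 L6←L0 L7←L0
Join-block Dom:
  L1: preds {L0,L2}: {L0} ∩ {L0,L1,L2} = {L0}; idom=L0
  L4: preds {L2,L5}: {L0,L1,L2} ∩ {L0,L1,L2,L4,L5} = {L0,L1,L2}; idom=L2
  L6: preds {L0,L3}: {L0} ∩ {L0,L1,L3} = {L0}; idom=L0
  L7: preds {L0,L3,L4}: {L0} ∩ {L0,L1,L3} ∩ {L0,L1,L2,L4} = {L0}; idom=L0

Frontier:
  L1←L0: walk · to L0
  L1←L2: walk L2→L1 to L0
  L4←L2: walk · to L2
  L4←L5: walk L5→L4 to L2
  L6←L0: walk · to L0
  L6←L3: walk L3→L1 to L0
  L7←L0: walk · to L0
  L7←L3: walk L3→L1 to L0
  L7←L4: walk L4→L2→L1 to L0
  DF(L0)=∅
  DF(L1)={L1,L6,L7}
  DF(L2)={L1,L7}
  DF(L3)={L6,L7}
  DF(L4)={L4,L7}
  DF(L5)={L4}
  DF(L6)=∅
  DF(L7)=∅

φ for w: defs {L1,L5,L7}
  DF⁺ = {L1,L4,L6,L7}

Answer: ["L1", "L4", "L6", "L7"]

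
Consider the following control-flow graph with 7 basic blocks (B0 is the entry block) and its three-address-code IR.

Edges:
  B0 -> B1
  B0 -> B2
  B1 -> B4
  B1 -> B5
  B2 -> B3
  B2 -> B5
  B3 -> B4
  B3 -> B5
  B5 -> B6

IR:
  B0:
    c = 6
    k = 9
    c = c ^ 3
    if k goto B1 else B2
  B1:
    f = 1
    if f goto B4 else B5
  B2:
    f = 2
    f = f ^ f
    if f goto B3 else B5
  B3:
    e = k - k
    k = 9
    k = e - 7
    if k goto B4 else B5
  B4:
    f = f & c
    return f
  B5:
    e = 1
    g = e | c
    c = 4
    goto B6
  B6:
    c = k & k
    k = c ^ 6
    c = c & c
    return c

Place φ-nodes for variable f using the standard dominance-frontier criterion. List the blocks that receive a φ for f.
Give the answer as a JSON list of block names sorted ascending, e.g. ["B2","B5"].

Answer: ["B4", "B5"]

Derivation:
idom tree: B1←B0 B2←B0 B3←B2 B4←B0 B5←B0 B6←B5
Dom at joins:
  B4: preds {B1,B3}: {B0,B1} ∩ {B0,B2,B3} = {B0}; idom=B0
  B5: preds {B1,B2,B3}: {B0,B1} ∩ {B0,B2} ∩ {B0,B2,B3} = {B0}; idom=B0

Frontier:
  B4←B1: walk B1 to B0
  B4←B3: walk B3→B2 to B0
  B5←B1: walk B1 to B0
  B5←B2: walk B2 to B0
  B5←B3: walk B3→B2 to B0
  B0 → ∅
  B1 → {B4,B5}
  B2 → {B4,B5}
  B3 → {B4,B5}
  B4 → ∅
  B5 → ∅
  B6 → ∅

φ for f: defs {B1,B2,B4}
  DF⁺ = {B4,B5}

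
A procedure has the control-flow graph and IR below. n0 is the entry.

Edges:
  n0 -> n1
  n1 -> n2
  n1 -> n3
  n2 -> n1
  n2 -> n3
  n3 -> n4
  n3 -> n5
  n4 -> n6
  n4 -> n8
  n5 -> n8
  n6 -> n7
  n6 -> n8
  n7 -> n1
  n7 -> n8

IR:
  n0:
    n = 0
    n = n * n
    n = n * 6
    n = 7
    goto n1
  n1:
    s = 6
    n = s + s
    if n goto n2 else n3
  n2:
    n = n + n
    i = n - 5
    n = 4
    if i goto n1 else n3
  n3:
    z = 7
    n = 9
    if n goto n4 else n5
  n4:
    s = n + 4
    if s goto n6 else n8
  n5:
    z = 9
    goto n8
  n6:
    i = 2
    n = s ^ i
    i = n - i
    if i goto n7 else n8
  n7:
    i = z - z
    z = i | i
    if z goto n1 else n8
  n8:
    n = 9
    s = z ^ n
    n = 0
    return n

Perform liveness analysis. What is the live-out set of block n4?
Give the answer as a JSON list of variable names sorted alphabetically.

Answer: ["s", "z"]

Working:
Block summaries:
  n0: def={n} ue=∅
  n1: def={n,s} ue=∅
  n2: def={i,n} ue={n}
  n3: def={n,z} ue=∅
  n4: def={s} ue={n}
  n5: def={z} ue=∅
  n6: def={i,n} ue={s}
  n7: def={i,z} ue={z}
  n8: def={n,s} ue={z}

Live sets:
  live n0: ∅→∅
  live n1: ∅→{n}
  live n2: {n}→∅
  live n3: ∅→{n,z}
  live n4: {n,z}→{s,z}
  live n5: ∅→{z}
  live n6: {s,z}→{z}
  live n7: {z}→{z}
  live n8: {z}→∅

live-out(n4) = ["s", "z"]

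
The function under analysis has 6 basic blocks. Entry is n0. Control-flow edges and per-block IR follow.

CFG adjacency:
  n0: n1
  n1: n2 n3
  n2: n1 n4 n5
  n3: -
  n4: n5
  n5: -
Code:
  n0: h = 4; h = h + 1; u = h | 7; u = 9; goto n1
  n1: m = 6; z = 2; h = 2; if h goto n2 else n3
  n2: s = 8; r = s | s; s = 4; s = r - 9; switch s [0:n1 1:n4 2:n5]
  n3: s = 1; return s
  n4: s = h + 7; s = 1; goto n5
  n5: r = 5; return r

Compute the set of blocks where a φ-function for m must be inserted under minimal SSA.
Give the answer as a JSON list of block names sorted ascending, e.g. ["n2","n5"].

idom tree: n1←n0 n2←n1 n3←n1 n4←n2 n5←n2
Join-block Dom:
  n1: preds {n0,n2}: {n0} ∩ {n0,n1,n2} = {n0}; idom=n0
  n5: preds {n2,n4}: {n0,n1,n2} ∩ {n0,n1,n2,n4} = {n0,n1,n2}; idom=n2

DF derivation:
  n1←n0: walk · to n0
  n1←n2: walk n2→n1 to n0
  n5←n2: walk · to n2
  n5←n4: walk n4 to n2
  n0 → ∅
  n1 → {n1}
  n2 → {n1}
  n3 → ∅
  n4 → {n5}
  n5 → ∅

φ for m: defs {n1}
  DF⁺ = {n1}

Answer: ["n1"]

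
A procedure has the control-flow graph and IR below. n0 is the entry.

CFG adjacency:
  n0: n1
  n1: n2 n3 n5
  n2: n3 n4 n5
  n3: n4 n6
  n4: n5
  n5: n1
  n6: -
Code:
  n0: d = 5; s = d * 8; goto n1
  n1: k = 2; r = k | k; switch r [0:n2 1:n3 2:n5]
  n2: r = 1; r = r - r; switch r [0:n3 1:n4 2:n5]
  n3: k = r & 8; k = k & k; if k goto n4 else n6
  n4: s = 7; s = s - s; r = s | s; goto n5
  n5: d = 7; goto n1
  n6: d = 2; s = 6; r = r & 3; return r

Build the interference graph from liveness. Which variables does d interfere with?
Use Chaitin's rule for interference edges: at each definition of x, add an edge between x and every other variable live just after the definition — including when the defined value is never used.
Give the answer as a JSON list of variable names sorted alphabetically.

def/use:
  n0: def={d,s} ue=∅
  n1: def={k,r} ue=∅
  n2: def={r} ue=∅
  n3: def={k} ue={r}
  n4: def={r,s} ue=∅
  n5: def={d} ue=∅
  n6: def={d,r,s} ue={r}

Liveness:
  live n0: ∅→∅
  live n1: ∅→{r}
  live n2: ∅→{r}
  live n3: {r}→{r}
  live n4: ∅→∅
  live n5: ∅→∅
  live n6: {r}→∅

Interfere edges:
  d — {r}
  k — {r}
  r — {d,k,s}
  s — {r}

N(d) = ["r"]

Answer: ["r"]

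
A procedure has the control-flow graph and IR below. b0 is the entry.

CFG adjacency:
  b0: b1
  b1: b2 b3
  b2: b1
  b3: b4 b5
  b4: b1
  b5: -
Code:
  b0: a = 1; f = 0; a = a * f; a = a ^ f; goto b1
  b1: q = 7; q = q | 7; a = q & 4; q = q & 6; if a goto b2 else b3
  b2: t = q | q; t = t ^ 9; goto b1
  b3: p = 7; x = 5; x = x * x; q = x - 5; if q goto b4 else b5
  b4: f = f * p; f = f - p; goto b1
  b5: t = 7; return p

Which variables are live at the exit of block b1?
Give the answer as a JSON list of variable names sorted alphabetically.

def/use:
  b0: {a,f} / ∅
  b1: {a,q} / ∅
  b2: {t} / {q}
  b3: {p,q,x} / ∅
  b4: {f} / {f,p}
  b5: {t} / {p}

Liveness:
  b0: in=∅ out={f}
  b1: in={f} out={f,q}
  b2: in={f,q} out={f}
  b3: in={f} out={f,p}
  b4: in={f,p} out={f}
  b5: in={p} out=∅

live-out(b1) = ["f", "q"]

Answer: ["f", "q"]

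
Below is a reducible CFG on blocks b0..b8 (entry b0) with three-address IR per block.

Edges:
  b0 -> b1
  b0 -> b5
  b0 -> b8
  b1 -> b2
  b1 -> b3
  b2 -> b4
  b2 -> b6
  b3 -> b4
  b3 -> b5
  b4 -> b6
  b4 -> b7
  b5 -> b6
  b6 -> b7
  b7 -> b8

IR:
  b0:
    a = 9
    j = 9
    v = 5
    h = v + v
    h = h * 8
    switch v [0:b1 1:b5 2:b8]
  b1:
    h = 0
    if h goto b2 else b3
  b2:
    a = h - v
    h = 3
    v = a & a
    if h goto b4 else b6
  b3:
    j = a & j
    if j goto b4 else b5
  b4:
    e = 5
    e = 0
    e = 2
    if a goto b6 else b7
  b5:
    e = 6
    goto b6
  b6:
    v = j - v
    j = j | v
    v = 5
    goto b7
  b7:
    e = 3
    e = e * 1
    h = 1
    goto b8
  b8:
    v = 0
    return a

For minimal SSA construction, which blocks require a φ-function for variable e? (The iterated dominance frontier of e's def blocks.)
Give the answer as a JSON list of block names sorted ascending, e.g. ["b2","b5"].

idom tree: b1←b0 b2←b1 b3←b1 b4←b1 b5←b0 b6←b0 b7←b0 b8←b0
Join-block Dom:
  b4: preds {b2,b3}: {b0,b1,b2} ∩ {b0,b1,b3} = {b0,b1}; idom=b1
  b5: preds {b0,b3}: {b0} ∩ {b0,b1,b3} = {b0}; idom=b0
  b6: preds {b2,b4,b5}: {b0,b1,b2} ∩ {b0,b1,b4} ∩ {b0,b5} = {b0}; idom=b0
  b7: preds {b4,b6}: {b0,b1,b4} ∩ {b0,b6} = {b0}; idom=b0
  b8: preds {b0,b7}: {b0} ∩ {b0,b7} = {b0}; idom=b0

DF walk-up:
  join b4 pred b2: b2 stop@b1
  join b4 pred b3: b3 stop@b1
  join b5 pred b0: · stop@b0
  join b5 pred b3: b3→b1 stop@b0
  join b6 pred b2: b2→b1 stop@b0
  join b6 pred b4: b4→b1 stop@b0
  join b6 pred b5: b5 stop@b0
  join b7 pred b4: b4→b1 stop@b0
  join b7 pred b6: b6 stop@b0
  join b8 pred b0: · stop@b0
  join b8 pred b7: b7 stop@b0
  b0 → ∅
  b1 → {b5,b6,b7}
  b2 → {b4,b6}
  b3 → {b4,b5}
  b4 → {b6,b7}
  b5 → {b6}
  b6 → {b7}
  b7 → {b8}
  b8 → ∅

φ for e: defs {b4,b5,b7}
  DF⁺ = {b6,b7,b8}

Answer: ["b6", "b7", "b8"]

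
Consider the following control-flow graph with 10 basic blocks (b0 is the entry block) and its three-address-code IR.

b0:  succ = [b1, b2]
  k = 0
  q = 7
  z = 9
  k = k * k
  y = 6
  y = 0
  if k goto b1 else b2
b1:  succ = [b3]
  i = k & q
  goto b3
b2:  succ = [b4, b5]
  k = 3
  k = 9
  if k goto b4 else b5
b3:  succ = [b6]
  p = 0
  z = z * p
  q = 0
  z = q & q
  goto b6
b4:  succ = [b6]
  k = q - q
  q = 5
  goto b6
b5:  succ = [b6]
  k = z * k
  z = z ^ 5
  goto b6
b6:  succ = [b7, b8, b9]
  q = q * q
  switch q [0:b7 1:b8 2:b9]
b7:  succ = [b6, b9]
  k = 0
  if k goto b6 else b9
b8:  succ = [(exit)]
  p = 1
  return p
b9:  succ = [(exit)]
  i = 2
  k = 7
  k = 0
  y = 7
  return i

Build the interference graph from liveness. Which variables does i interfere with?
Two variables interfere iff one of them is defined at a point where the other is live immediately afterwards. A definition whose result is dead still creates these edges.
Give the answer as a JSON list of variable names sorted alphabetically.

Block summaries:
  b0: def={k,q,y,z} ue=∅
  b1: def={i} ue={k,q}
  b2: def={k} ue=∅
  b3: def={p,q,z} ue={z}
  b4: def={k,q} ue={q}
  b5: def={k,z} ue={k,z}
  b6: def={q} ue={q}
  b7: def={k} ue=∅
  b8: def={p} ue=∅
  b9: def={i,k,y} ue=∅

Liveness:
  live b0: ∅→{k,q,z}
  live b1: {k,q,z}→{z}
  live b2: {q,z}→{k,q,z}
  live b3: {z}→{q}
  live b4: {q}→{q}
  live b5: {k,q,z}→{q}
  live b6: {q}→{q}
  live b7: {q}→{q}
  live b8: ∅→∅
  live b9: ∅→∅

Conflict graph:
  i — {k,y,z}
  k — {i,q,y,z}
  p — {z}
  q — {k,y,z}
  y — {i,k,q,z}
  z — {i,k,p,q,y}

N(i) = ["k", "y", "z"]

Answer: ["k", "y", "z"]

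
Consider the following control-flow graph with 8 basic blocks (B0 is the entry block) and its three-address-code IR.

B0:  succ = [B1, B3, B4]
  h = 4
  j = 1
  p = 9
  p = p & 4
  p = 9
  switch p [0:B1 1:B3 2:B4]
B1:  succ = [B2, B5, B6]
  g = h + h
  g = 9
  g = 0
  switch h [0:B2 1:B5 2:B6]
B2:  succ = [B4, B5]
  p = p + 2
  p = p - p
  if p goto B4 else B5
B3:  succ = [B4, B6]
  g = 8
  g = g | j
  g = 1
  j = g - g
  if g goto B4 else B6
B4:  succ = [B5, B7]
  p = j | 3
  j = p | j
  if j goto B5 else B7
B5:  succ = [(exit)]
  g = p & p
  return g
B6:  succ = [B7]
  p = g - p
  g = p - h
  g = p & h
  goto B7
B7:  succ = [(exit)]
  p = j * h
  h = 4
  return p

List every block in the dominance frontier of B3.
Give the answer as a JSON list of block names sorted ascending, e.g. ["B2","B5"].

idom tree: B1←B0 B2←B1 B3←B0 B4←B0 B5←B0 B6←B0 B7←B0
Dom at joins:
  B4: preds {B0,B2,B3}: {B0} ∩ {B0,B1,B2} ∩ {B0,B3} = {B0}; idom=B0
  B5: preds {B1,B2,B4}: {B0,B1} ∩ {B0,B1,B2} ∩ {B0,B4} = {B0}; idom=B0
  B6: preds {B1,B3}: {B0,B1} ∩ {B0,B3} = {B0}; idom=B0
  B7: preds {B4,B6}: {B0,B4} ∩ {B0,B6} = {B0}; idom=B0

DF derivation:
  B4←B0: walk · to B0
  B4←B2: walk B2→B1 to B0
  B4←B3: walk B3 to B0
  B5←B1: walk B1 to B0
  B5←B2: walk B2→B1 to B0
  B5←B4: walk B4 to B0
  B6←B1: walk B1 to B0
  B6←B3: walk B3 to B0
  B7←B4: walk B4 to B0
  B7←B6: walk B6 to B0
  B0 → ∅
  B1 → {B4,B5,B6}
  B2 → {B4,B5}
  B3 → {B4,B6}
  B4 → {B5,B7}
  B5 → ∅
  B6 → {B7}
  B7 → ∅

DF(B3) = ["B4", "B6"]

Answer: ["B4", "B6"]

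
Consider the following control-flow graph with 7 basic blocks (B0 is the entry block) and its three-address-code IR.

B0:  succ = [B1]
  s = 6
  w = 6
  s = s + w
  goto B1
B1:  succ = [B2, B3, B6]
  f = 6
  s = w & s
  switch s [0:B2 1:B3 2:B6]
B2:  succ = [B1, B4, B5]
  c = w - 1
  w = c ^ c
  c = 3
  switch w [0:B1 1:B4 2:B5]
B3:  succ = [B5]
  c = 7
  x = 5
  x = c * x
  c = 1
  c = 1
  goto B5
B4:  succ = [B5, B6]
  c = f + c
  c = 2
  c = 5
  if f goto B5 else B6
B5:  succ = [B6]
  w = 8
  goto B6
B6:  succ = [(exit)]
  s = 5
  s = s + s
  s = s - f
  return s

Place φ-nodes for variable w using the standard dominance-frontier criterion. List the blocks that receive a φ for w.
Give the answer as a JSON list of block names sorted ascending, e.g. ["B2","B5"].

idom tree: B1←B0 B2←B1 B3←B1 B4←B2 B5←B1 B6←B1
Dom at joins:
  B1: preds {B0,B2}: {B0} ∩ {B0,B1,B2} = {B0}; idom=B0
  B5: preds {B2,B3,B4}: {B0,B1,B2} ∩ {B0,B1,B3} ∩ {B0,B1,B2,B4} = {B0,B1}; idom=B1
  B6: preds {B1,B4,B5}: {B0,B1} ∩ {B0,B1,B2,B4} ∩ {B0,B1,B5} = {B0,B1}; idom=B1

DF walk-up:
  join B1 pred B0: · stop@B0
  join B1 pred B2: B2→B1 stop@B0
  join B5 pred B2: B2 stop@B1
  join B5 pred B3: B3 stop@B1
  join B5 pred B4: B4→B2 stop@B1
  join B6 pred B1: · stop@B1
  join B6 pred B4: B4→B2 stop@B1
  join B6 pred B5: B5 stop@B1
  B0: DF=∅
  B1: DF={B1}
  B2: DF={B1,B5,B6}
  B3: DF={B5}
  B4: DF={B5,B6}
  B5: DF={B6}
  B6: DF=∅

φ for w: defs {B0,B2,B5}
  DF⁺ = {B1,B5,B6}

Answer: ["B1", "B5", "B6"]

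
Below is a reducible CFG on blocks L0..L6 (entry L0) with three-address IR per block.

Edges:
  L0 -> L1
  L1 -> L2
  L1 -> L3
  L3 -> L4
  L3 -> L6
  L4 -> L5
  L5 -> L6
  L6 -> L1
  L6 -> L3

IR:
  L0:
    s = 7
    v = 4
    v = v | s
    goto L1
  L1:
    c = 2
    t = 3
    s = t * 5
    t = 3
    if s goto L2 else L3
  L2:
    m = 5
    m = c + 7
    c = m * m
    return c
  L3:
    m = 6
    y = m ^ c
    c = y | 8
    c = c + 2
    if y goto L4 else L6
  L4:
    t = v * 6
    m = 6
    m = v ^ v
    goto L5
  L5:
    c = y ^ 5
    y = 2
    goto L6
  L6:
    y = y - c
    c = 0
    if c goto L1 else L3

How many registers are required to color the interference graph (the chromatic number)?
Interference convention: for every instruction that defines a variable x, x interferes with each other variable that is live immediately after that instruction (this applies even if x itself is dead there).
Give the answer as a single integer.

Block summaries:
  L0 def {s,v} use ∅
  L1 def {c,s,t} use ∅
  L2 def {c,m} use {c}
  L3 def {c,m,y} use {c}
  L4 def {m,t} use {v}
  L5 def {c,y} use {y}
  L6 def {c,y} use {c,y}

Live sets:
  L0 li=∅ lo={v}
  L1 li={v} lo={c,v}
  L2 li={c} lo=∅
  L3 li={c,v} lo={c,v,y}
  L4 li={v,y} lo={v,y}
  L5 li={v,y} lo={c,v,y}
  L6 li={c,v,y} lo={c,v}

Interfere edges:
  c: {m,s,t,v,y}
  m: {c,v,y}
  s: {c,t,v}
  t: {c,s,v,y}
  v: {c,m,s,t,y}
  y: {c,m,t,v}

Registers:
  lower bound: {c,m,v,y} mutually conflict ⇒ χ ≥ 4
  assign c→R0 m→R2 s→R3 t→R2 v→R1 y→R3 — no edge inside a register ⇒ χ ≤ 4
  χ = 4

Answer: 4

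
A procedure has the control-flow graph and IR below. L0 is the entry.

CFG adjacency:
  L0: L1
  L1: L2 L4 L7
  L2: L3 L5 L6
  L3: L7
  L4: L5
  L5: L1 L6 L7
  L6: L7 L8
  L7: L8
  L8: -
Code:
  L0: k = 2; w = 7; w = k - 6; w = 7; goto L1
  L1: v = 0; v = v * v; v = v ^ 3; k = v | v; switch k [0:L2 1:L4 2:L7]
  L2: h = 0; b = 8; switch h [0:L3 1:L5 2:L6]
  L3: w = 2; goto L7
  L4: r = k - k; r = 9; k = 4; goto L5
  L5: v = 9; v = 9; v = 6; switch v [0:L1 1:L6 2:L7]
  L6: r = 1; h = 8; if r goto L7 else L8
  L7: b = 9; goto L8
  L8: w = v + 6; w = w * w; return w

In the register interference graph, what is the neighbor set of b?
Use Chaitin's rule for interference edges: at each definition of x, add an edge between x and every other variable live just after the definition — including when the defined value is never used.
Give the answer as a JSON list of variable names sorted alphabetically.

Answer: ["h", "v"]

Working:
def/use:
  L0 def {k,w} use ∅
  L1 def {k,v} use ∅
  L2 def {b,h} use ∅
  L3 def {w} use ∅
  L4 def {k,r} use {k}
  L5 def {v} use ∅
  L6 def {h,r} use ∅
  L7 def {b} use ∅
  L8 def {w} use {v}

Live sets:
  L0 li=∅ lo=∅
  L1 li=∅ lo={k,v}
  L2 li={v} lo={v}
  L3 li={v} lo={v}
  L4 li={k} lo=∅
  L5 li=∅ lo={v}
  L6 li={v} lo={v}
  L7 li={v} lo={v}
  L8 li={v} lo=∅

Interference:
  b: {h,v}
  h: {b,r,v}
  k: {v,w}
  r: {h,v}
  v: {b,h,k,r,w}
  w: {k,v}

N(b) = ["h", "v"]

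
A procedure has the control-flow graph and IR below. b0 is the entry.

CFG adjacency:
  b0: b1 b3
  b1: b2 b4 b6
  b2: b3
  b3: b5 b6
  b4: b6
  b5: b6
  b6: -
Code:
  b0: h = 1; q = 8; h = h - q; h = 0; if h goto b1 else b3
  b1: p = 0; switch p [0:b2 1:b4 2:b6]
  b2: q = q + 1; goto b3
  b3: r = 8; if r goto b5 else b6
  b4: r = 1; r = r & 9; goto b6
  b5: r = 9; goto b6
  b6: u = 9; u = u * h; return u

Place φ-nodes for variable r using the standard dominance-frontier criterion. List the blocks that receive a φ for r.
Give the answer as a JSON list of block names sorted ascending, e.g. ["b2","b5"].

idom tree: b1←b0 b2←b1 b3←b0 b4←b1 b5←b3 b6←b0
Join-block Dom:
  b3: preds {b0,b2}: {b0} ∩ {b0,b1,b2} = {b0}; idom=b0
  b6: preds {b1,b3,b4,b5}: {b0,b1} ∩ {b0,b3} ∩ {b0,b1,b4} ∩ {b0,b3,b5} = {b0}; idom=b0

DF walk-up:
  b3←b0: walk · to b0
  b3←b2: walk b2→b1 to b0
  b6←b1: walk b1 to b0
  b6←b3: walk b3 to b0
  b6←b4: walk b4→b1 to b0
  b6←b5: walk b5→b3 to b0
  b0: DF=∅
  b1: DF={b3,b6}
  b2: DF={b3}
  b3: DF={b6}
  b4: DF={b6}
  b5: DF={b6}
  b6: DF=∅

φ for r: defs {b3,b4,b5}
  DF⁺ = {b6}

Answer: ["b6"]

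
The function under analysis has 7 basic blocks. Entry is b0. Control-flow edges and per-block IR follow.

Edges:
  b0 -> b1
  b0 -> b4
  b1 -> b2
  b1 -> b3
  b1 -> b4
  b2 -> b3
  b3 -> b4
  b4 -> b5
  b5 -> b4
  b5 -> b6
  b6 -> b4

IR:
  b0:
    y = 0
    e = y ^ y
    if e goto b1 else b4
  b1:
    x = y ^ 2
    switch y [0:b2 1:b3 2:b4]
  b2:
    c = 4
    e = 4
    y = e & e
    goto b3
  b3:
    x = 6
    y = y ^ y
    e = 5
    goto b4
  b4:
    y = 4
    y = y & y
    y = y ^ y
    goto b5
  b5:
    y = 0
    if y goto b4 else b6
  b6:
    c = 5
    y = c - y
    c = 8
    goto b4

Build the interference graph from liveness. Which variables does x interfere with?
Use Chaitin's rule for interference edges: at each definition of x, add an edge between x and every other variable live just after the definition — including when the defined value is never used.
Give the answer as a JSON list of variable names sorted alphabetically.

def/use:
  b0: def={e,y} ue=∅
  b1: def={x} ue={y}
  b2: def={c,e,y} ue=∅
  b3: def={e,x,y} ue={y}
  b4: def={y} ue=∅
  b5: def={y} ue=∅
  b6: def={c,y} ue={y}

Backward fixpoint:
  live b0: ∅→{y}
  live b1: {y}→{y}
  live b2: ∅→{y}
  live b3: {y}→∅
  live b4: ∅→∅
  live b5: ∅→{y}
  live b6: {y}→∅

Conflict graph:
  c↔{y}
  e↔{y}
  x↔{y}
  y↔{c,e,x}

N(x) = ["y"]

Answer: ["y"]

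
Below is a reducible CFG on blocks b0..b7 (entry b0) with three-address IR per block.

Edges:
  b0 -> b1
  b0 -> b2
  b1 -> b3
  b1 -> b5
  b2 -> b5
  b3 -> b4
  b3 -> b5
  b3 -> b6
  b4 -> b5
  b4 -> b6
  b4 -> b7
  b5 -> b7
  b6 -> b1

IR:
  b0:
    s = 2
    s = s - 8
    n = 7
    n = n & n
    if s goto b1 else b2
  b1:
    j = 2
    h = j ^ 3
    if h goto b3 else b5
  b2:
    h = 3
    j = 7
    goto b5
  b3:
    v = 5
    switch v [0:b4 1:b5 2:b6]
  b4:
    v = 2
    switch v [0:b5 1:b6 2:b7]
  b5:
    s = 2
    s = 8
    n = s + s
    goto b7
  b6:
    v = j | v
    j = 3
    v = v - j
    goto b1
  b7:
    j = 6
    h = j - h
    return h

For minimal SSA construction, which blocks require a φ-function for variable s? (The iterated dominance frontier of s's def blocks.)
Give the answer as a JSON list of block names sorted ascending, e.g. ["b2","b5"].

Answer: ["b7"]

Derivation:
idom tree: b1←b0 b2←b0 b3←b1 b4←b3 b5←b0 b6←b3 b7←b0
Join-block Dom:
  b1: preds {b0,b6}: {b0} ∩ {b0,b1,b3,b6} = {b0}; idom=b0
  b5: preds {b1,b2,b3,b4}: {b0,b1} ∩ {b0,b2} ∩ {b0,b1,b3} ∩ {b0,b1,b3,b4} = {b0}; idom=b0
  b6: preds {b3,b4}: {b0,b1,b3} ∩ {b0,b1,b3,b4} = {b0,b1,b3}; idom=b3
  b7: preds {b4,b5}: {b0,b1,b3,b4} ∩ {b0,b5} = {b0}; idom=b0

Frontier:
  join b1 pred b0: · stop@b0
  join b1 pred b6: b6→b3→b1 stop@b0
  join b5 pred b1: b1 stop@b0
  join b5 pred b2: b2 stop@b0
  join b5 pred b3: b3→b1 stop@b0
  join b5 pred b4: b4→b3→b1 stop@b0
  join b6 pred b3: · stop@b3
  join b6 pred b4: b4 stop@b3
  join b7 pred b4: b4→b3→b1 stop@b0
  join b7 pred b5: b5 stop@b0
  b0 → ∅
  b1 → {b1,b5,b7}
  b2 → {b5}
  b3 → {b1,b5,b7}
  b4 → {b5,b6,b7}
  b5 → {b7}
  b6 → {b1}
  b7 → ∅

φ for s: defs {b0,b5}
  DF⁺ = {b7}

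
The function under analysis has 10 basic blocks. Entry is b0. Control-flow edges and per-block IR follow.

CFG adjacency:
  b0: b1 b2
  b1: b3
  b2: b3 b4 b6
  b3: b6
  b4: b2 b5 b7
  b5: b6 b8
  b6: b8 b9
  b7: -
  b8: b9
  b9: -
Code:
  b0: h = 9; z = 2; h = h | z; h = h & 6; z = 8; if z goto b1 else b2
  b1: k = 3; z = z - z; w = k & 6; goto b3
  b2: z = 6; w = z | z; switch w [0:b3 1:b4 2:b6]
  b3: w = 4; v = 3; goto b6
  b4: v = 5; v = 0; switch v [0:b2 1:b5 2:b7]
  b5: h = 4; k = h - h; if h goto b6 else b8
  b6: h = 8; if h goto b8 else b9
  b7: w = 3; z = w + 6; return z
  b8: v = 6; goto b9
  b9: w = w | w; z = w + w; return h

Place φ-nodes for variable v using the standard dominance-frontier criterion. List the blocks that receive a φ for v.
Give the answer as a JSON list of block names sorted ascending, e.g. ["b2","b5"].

idom tree: b1←b0 b2←b0 b3←b0 b4←b2 b5←b4 b6←b0 b7←b4 b8←b0 b9←b0
Dom∩ at merges:
  b2: preds {b0,b4}: {b0} ∩ {b0,b2,b4} = {b0}; idom=b0
  b3: preds {b1,b2}: {b0,b1} ∩ {b0,b2} = {b0}; idom=b0
  b6: preds {b2,b3,b5}: {b0,b2} ∩ {b0,b3} ∩ {b0,b2,b4,b5} = {b0}; idom=b0
  b8: preds {b5,b6}: {b0,b2,b4,b5} ∩ {b0,b6} = {b0}; idom=b0
  b9: preds {b6,b8}: {b0,b6} ∩ {b0,b8} = {b0}; idom=b0

DF walk-up:
  join b2 pred b0: · stop@b0
  join b2 pred b4: b4→b2 stop@b0
  join b3 pred b1: b1 stop@b0
  join b3 pred b2: b2 stop@b0
  join b6 pred b2: b2 stop@b0
  join b6 pred b3: b3 stop@b0
  join b6 pred b5: b5→b4→b2 stop@b0
  join b8 pred b5: b5→b4→b2 stop@b0
  join b8 pred b6: b6 stop@b0
  join b9 pred b6: b6 stop@b0
  join b9 pred b8: b8 stop@b0
  b0 → ∅
  b1 → {b3}
  b2 → {b2,b3,b6,b8}
  b3 → {b6}
  b4 → {b2,b6,b8}
  b5 → {b6,b8}
  b6 → {b8,b9}
  b7 → ∅
  b8 → {b9}
  b9 → ∅

φ for v: defs {b3,b4,b8}
  DF⁺ = {b2,b3,b6,b8,b9}

Answer: ["b2", "b3", "b6", "b8", "b9"]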